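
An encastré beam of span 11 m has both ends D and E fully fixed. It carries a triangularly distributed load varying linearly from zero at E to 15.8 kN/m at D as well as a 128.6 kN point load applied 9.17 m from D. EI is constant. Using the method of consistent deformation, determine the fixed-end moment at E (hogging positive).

Take the two fixed-end moments M_D, M_E as redundants; the released structure is the simple span DE.
Simple-span end rotations at D and E under the given loads:
  at D: triangular load, peak 15.8: w₀L³/(45EI) = 467.3/EI
  at E: triangular load, peak 15.8: 7w₀L³/(360EI) = 408.9/EI
  at D: point load 128.6 at a = 9.17: Pab(L + b)/(6LEI) = 419.5/EI
  at E: point load 128.6 at a = 9.17: Pab(L + a)/(6LEI) = 659.5/EI
  θ_D0 = 886.8/EI,  θ_E0 = 1068/EI
Flexibility coefficients: a unit moment at one end gives L/(3EI) there and L/(6EI) at the far end, so f₁₁ = f₂₂ = 3.667/EI and f₁₂ = f₂₁ = 1.833/EI.
Compatibility — zero rotation at each built-in end:
  3.667 M_D + 1.833 M_E = 886.8
  1.833 M_D + 3.667 M_E = 1068
Solving the pair gives M_D = 128.2 kN·m and M_E = 227.3 kN·m (hogging).

M_E = 227.3 kN·m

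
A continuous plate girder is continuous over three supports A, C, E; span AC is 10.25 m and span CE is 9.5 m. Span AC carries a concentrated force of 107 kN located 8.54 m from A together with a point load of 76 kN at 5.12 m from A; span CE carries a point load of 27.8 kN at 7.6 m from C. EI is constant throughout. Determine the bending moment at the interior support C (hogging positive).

Take M_C as the redundant. Released structure: two simple spans AC and CE with a hinge at C.
Discontinuity in slope at C on the released structure — sum the simple-span end rotations:
  span AC: point load 107 at a = 8.54: Pab(L + a)/(6LEI) = 477.4/EI
  span AC: point load 76 at a = 5.12: Pab(L + a)/(6LEI) = 498.9/EI
  span CE: point load 27.8 at a = 7.6: Pab(L + b)/(6LEI) = 80.29/EI
  relative rotation θ_0 = (976.3 + 80.29)/EI = 1057/EI
A unit hogging moment at C produces rotation L₁/(3EI) + L₂/(3EI) = 6.583/EI.
Slope continuity at C: θ_0 = M_C·6.583/EI, so M_C = 1057/6.583 = 160.5 kN·m (hogging).

M_C = 160.5 kN·m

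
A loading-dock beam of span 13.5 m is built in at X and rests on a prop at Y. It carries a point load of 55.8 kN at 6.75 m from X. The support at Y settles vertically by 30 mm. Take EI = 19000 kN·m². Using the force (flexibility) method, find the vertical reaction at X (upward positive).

Take the reaction at Y as the redundant and release it; the primary structure is a cantilever fixed at X.
Primary-structure tip deflection at Y by superposition:
  point load 55.8 at a = 6.75: Pa²(3L − a)/(6EI) = 14301/EI
Flexibility coefficient — unit upward force at Y: δ_{YY} = L³/(3EI) = 820.1/EI.
With EI = 19000 kN·m²: δ_0 = 0.75268 m and δ_{YY} = 0.043164 m/kN.
Compatibility — the beam at Y must follow the support down by 0.03 m: δ_0 − R_Y·δ_{YY} = 0.03, so R_Y = (0.75268 − 0.03)/0.043164 = 16.74 kN.
Vertical equilibrium: R_X = ΣP − R_Y = 55.8 − 16.74 = 39.06 kN.

R_X = 39.06 kN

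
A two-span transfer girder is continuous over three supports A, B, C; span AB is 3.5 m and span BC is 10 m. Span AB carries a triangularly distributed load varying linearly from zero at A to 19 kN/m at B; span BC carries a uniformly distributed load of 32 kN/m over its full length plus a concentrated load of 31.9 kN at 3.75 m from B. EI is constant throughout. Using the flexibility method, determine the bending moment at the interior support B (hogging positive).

M_B = 345.3 kN·m

Insert a hinge at B; M_B is the redundant, and each span becomes simply supported.
Rotations at B on the released spans (each span's end-slope, ×1/EI):
  span AB: triangular load, peak 19: w₀L³/(45EI) = 18.1/EI
  span BC: UDL 32: wL³/(24EI) = 1333/EI
  span BC: point load 31.9 at a = 3.75: Pab(L + b)/(6LEI) = 202.5/EI
  relative rotation θ_0 = (18.1 + 1536)/EI = 1554/EI
A unit hogging moment at B produces rotation L₁/(3EI) + L₂/(3EI) = 4.5/EI.
Compatibility: M_B·(L₁+L₂)/(3EI) = θ_0, giving M_B = 345.3 kN·m (hogging).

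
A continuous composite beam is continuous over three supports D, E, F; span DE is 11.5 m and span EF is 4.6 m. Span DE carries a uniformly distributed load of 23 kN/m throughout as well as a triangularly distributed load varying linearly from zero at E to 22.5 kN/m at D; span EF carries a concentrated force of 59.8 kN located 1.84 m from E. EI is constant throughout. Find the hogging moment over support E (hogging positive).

Insert a hinge at E; M_E is the redundant, and each span becomes simply supported.
End slopes at the hinge E, treating each span as simply supported:
  span DE: UDL 23: wL³/(24EI) = 1458/EI
  span DE: triangular load, peak 22.5: 7w₀L³/(360EI) = 665.4/EI
  span EF: point load 59.8 at a = 1.84: Pab(L + b)/(6LEI) = 80.98/EI
  relative rotation θ_0 = (2123 + 80.98)/EI = 2204/EI
A unit hogging moment at E produces rotation L₁/(3EI) + L₂/(3EI) = 5.367/EI.
Compatibility: M_E·(L₁+L₂)/(3EI) = θ_0, giving M_E = 410.7 kN·m (hogging).

M_E = 410.7 kN·m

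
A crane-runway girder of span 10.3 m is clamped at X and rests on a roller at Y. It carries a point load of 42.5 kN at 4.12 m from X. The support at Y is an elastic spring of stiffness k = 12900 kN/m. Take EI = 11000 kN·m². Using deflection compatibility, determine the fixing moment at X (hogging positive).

Release the roller at Y. Primary structure: cantilever fixed at X.
Deflection at Y on the released cantilever, summing each load's contribution:
  point load 42.5 at a = 4.12: Pa²(3L − a)/(6EI) = 3220/EI
Tip deflection under a unit load at Y: L³/(3EI) = 364.2/EI.
With EI = 11000 kN·m²: δ_0 = 0.29272 m and δ_{YY} = 0.033113 m/kN.
Compatibility — the spring shortens by R_Y/k under the reaction it provides: δ_0 − R_Y·δ_{YY} = R_Y/k. With 1/k = 0.000078 m/kN, R_Y = δ_0 / (δ_{YY} + 1/k) = 0.29272 / (0.033113 + 0.000078) = 8.819 kN.
Moment equilibrium about X: M_X = Σ(load moments about X) − R_Y·L = 175.1 − 8.819×10.3 = 84.26 kN·m.

M_X = 84.26 kN·m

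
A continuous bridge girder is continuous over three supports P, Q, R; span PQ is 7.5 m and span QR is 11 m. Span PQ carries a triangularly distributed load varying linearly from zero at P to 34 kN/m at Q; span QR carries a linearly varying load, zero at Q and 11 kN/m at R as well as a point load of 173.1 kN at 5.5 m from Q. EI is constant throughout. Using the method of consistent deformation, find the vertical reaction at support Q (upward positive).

Insert a hinge at Q; M_Q is the redundant, and each span becomes simply supported.
Rotations at Q on the released spans (each span's end-slope, ×1/EI):
  span PQ: triangular load, peak 34: w₀L³/(45EI) = 318.8/EI
  span QR: triangular load, peak 11: 7w₀L³/(360EI) = 284.7/EI
  span QR: point load 173.1 at a = 5.5: Pab(L + b)/(6LEI) = 1309/EI
  relative rotation θ_0 = (318.8 + 1594)/EI = 1913/EI
A unit hogging moment at Q produces rotation L₁/(3EI) + L₂/(3EI) = 6.167/EI.
Slope continuity at Q: θ_0 = M_Q·6.167/EI, so M_Q = 1913/6.167 = 310.1 kN·m (hogging).
Span PQ, ΣM about P with M_Q applied at Q: R_Q^{PQ}·7.5 = 637.5 + 310.1, so R_Q^{PQ} = 126.4 kN and R_P = 127.5 − 126.4 = 1.149 kN.
Span QR, ΣM about R: R_Q^{QR}·11 = 1174 + 310.1, so R_Q^{QR} = 134.9 kN and R_R = 233.6 − 134.9 = 98.69 kN.
R_Q = 126.4 + 134.9 = 261.3 kN.

R_Q = 261.3 kN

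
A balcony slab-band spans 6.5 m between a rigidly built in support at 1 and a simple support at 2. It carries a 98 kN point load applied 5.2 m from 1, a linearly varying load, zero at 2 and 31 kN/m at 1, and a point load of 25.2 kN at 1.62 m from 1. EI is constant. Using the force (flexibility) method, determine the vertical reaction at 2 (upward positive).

R_2 = 91.29 kN

Take the reaction at 2 as the redundant and release it; the primary structure is a cantilever fixed at 1.
Primary-structure tip deflection at 2 by superposition:
  point load 98 at a = 5.2: Pa²(3L − a)/(6EI) = 6316/EI
  triangular load, peak 31 at the fixed end: w₀L⁴/(30EI) = 1845/EI
  point load 25.2 at a = 1.62: Pa²(3L − a)/(6EI) = 197.1/EI
  δ_0 = 8357/EI
Tip deflection under a unit load at 2: L³/(3EI) = 91.54/EI.
Compatibility at 2: δ_0 − R_2·δ_{22} = 0, so R_2 = 8357/91.54 = 91.29 kN.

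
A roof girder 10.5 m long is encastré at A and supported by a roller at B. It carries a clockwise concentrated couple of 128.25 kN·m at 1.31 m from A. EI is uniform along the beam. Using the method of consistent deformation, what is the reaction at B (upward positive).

Take the reaction at B as the redundant and release it; the primary structure is a cantilever fixed at A.
Primary-structure tip deflection at B by superposition:
  clockwise couple 128.25 at a = 1.31: M₀a(2L − a)/(2EI) = 1654/EI
Flexibility coefficient — unit upward force at B: δ_{BB} = L³/(3EI) = 385.9/EI.
The prop prevents deflection at B: R_B = δ_0/δ_{BB} = 1654/385.9 = 4.286 kN.

R_B = 4.286 kN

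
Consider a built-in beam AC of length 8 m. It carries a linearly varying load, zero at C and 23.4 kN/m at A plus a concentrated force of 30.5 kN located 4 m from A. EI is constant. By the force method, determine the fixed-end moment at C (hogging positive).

M_C = 80.42 kN·m

Release both end moments; the primary structure is a simply-supported span AC with redundants M_A and M_C.
End rotations of the released simple span under the applied load (×1/EI):
  at A: triangular load, peak 23.4: w₀L³/(45EI) = 266.2/EI
  at C: triangular load, peak 23.4: 7w₀L³/(360EI) = 233/EI
  at A: point load 30.5 at a = 4: Pab(L + b)/(6LEI) = 122/EI
  at C: point load 30.5 at a = 4: Pab(L + a)/(6LEI) = 122/EI
  θ_A0 = 388.2/EI,  θ_C0 = 355/EI
Flexibility coefficients: a unit moment at one end gives L/(3EI) there and L/(6EI) at the far end, so f₁₁ = f₂₂ = 2.667/EI and f₁₂ = f₂₁ = 1.333/EI.
Compatibility — zero rotation at each built-in end:
  2.667 M_A + 1.333 M_C = 388.2
  1.333 M_A + 2.667 M_C = 355
Solving the pair gives M_A = 105.4 kN·m and M_C = 80.42 kN·m (hogging).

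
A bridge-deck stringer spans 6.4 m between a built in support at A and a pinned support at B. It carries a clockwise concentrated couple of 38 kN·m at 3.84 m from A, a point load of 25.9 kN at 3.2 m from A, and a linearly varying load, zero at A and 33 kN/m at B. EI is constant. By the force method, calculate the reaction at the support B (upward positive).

R_B = 73.66 kN

Take the reaction at B as the redundant and release it; the primary structure is a cantilever fixed at A.
Downward deflection at the released point B due to the loads:
  clockwise couple 38 at a = 3.84: M₀a(2L − a)/(2EI) = 653.7/EI
  point load 25.9 at a = 3.2: Pa²(3L − a)/(6EI) = 707.2/EI
  triangular load, peak 33 at the free end: 11w₀L⁴/(120EI) = 5075/EI
  δ_0 = 6436/EI
Tip deflection under a unit load at B: L³/(3EI) = 87.38/EI.
The prop prevents deflection at B: R_B = δ_0/δ_{BB} = 6436/87.38 = 73.66 kN.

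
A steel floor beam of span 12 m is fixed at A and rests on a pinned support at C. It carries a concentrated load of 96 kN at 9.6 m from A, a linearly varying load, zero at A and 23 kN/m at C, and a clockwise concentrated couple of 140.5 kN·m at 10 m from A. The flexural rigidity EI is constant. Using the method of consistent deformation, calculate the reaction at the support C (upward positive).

Release the roller at C. Primary structure: cantilever fixed at A.
Deflection at C on the released cantilever, summing each load's contribution:
  point load 96 at a = 9.6: Pa²(3L − a)/(6EI) = 38928/EI
  triangular load, peak 23 at the free end: 11w₀L⁴/(120EI) = 43718/EI
  clockwise couple 140.5 at a = 10: M₀a(2L − a)/(2EI) = 9835/EI
  δ_0 = 92482/EI
Flexibility coefficient — unit upward force at C: δ_{CC} = L³/(3EI) = 576/EI.
Compatibility at C: δ_0 − R_C·δ_{CC} = 0, so R_C = 92482/576 = 160.6 kN.

R_C = 160.6 kN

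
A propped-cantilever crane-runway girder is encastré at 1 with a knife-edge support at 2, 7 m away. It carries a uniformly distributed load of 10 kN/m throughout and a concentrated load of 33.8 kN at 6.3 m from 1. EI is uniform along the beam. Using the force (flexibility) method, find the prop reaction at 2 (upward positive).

R_2 = 55 kN

Remove the prop at 2; the released (primary) structure is a cantilever built in at 1.
Deflection at 2 on the released cantilever, summing each load's contribution:
  UDL 10: wL⁴/(8EI) = 3001/EI
  point load 33.8 at a = 6.3: Pa²(3L − a)/(6EI) = 3287/EI
  δ_0 = 6288/EI
Tip deflection under a unit load at 2: L³/(3EI) = 114.3/EI.
Compatibility at 2: δ_0 − R_2·δ_{22} = 0, so R_2 = 6288/114.3 = 55 kN.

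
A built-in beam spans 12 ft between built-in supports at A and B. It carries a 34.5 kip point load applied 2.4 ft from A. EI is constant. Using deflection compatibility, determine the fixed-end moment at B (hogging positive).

M_B = 13.25 kip·ft

Take the two fixed-end moments M_A, M_B as redundants; the released structure is the simple span AB.
Simple-span end rotations at A and B under the given loads:
  at A: point load 34.5 at a = 2.4: Pab(L + b)/(6LEI) = 238.5/EI
  at B: point load 34.5 at a = 2.4: Pab(L + a)/(6LEI) = 159/EI
  θ_A0 = 238.5/EI,  θ_B0 = 159/EI
Flexibility coefficients: a unit moment at one end gives L/(3EI) there and L/(6EI) at the far end, so f₁₁ = f₂₂ = 4/EI and f₁₂ = f₂₁ = 2/EI.
Compatibility — zero rotation at each built-in end:
  4 M_A + 2 M_B = 238.5
  2 M_A + 4 M_B = 159
Solving the pair gives M_A = 52.99 kip·ft and M_B = 13.25 kip·ft (hogging).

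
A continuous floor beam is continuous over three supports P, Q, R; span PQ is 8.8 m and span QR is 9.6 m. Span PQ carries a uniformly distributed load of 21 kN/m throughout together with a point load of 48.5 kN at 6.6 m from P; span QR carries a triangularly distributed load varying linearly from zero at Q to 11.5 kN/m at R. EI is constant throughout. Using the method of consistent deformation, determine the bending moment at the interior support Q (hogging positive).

M_Q = 163 kN·m

Take M_Q as the redundant. Released structure: two simple spans PQ and QR with a hinge at Q.
End slopes at the hinge Q, treating each span as simply supported:
  span PQ: UDL 21: wL³/(24EI) = 596.3/EI
  span PQ: point load 48.5 at a = 6.6: Pab(L + a)/(6LEI) = 205.4/EI
  span QR: triangular load, peak 11.5: 7w₀L³/(360EI) = 197.8/EI
  relative rotation θ_0 = (801.7 + 197.8)/EI = 999.5/EI
A unit hogging moment at Q produces rotation L₁/(3EI) + L₂/(3EI) = 6.133/EI.
Slope continuity at Q: θ_0 = M_Q·6.133/EI, so M_Q = 999.5/6.133 = 163 kN·m (hogging).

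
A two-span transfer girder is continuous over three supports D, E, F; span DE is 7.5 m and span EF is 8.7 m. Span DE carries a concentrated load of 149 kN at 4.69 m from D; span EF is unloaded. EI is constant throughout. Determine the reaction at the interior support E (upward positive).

Insert a hinge at E; M_E is the redundant, and each span becomes simply supported.
Discontinuity in slope at E on the released structure — sum the simple-span end rotations:
  span DE: point load 149 at a = 4.69: Pab(L + a)/(6LEI) = 531.9/EI
  relative rotation θ_0 = (531.9 + 0)/EI = 531.9/EI
A unit hogging moment at E produces rotation L₁/(3EI) + L₂/(3EI) = 5.4/EI.
Compatibility: M_E·(L₁+L₂)/(3EI) = θ_0, giving M_E = 98.51 kN·m (hogging).
Span DE, ΣM about D with M_E applied at E: R_E^{DE}·7.5 = 698.8 + 98.51, so R_E^{DE} = 106.3 kN and R_D = 149 − 106.3 = 42.69 kN.
Span EF, ΣM about F: R_E^{EF}·8.7 = 0 + 98.51, so R_E^{EF} = 11.32 kN and R_F = 0 − 11.32 = -11.32 kN.
R_E = 106.3 + 11.32 = 117.6 kN.

R_E = 117.6 kN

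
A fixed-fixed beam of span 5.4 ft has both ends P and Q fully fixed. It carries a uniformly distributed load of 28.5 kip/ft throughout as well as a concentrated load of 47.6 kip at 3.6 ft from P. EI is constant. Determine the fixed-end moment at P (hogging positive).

M_P = 88.3 kip·ft

Take the two fixed-end moments M_P, M_Q as redundants; the released structure is the simple span PQ.
End rotations of the released simple span under the applied load (×1/EI):
  at P: UDL 28.5: wL³/(24EI) = 187/EI
  at Q: UDL 28.5: wL³/(24EI) = 187/EI
  at P: point load 47.6 at a = 3.6: Pab(L + b)/(6LEI) = 68.54/EI
  at Q: point load 47.6 at a = 3.6: Pab(L + a)/(6LEI) = 85.68/EI
  θ_P0 = 255.5/EI,  θ_Q0 = 272.7/EI
Flexibility coefficients: a unit moment at one end gives L/(3EI) there and L/(6EI) at the far end, so f₁₁ = f₂₂ = 1.8/EI and f₁₂ = f₂₁ = 0.9/EI.
Compatibility — zero rotation at each built-in end:
  1.8 M_P + 0.9 M_Q = 255.5
  0.9 M_P + 1.8 M_Q = 272.7
Solving the pair gives M_P = 88.3 kip·ft and M_Q = 107.3 kip·ft (hogging).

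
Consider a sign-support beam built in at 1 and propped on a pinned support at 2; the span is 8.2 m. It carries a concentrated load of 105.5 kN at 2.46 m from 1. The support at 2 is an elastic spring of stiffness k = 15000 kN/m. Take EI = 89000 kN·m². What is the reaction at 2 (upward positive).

Remove the prop at 2; the released (primary) structure is a cantilever built in at 1.
Primary-structure tip deflection at 2 by superposition:
  point load 105.5 at a = 2.46: Pa²(3L − a)/(6EI) = 2356/EI
Tip deflection under a unit load at 2: L³/(3EI) = 183.8/EI.
With EI = 89000 kN·m²: δ_0 = 0.02647 m and δ_{22} = 0.002065 m/kN.
Compatibility — the spring shortens by R_2/k under the reaction it provides: δ_0 − R_2·δ_{22} = R_2/k. With 1/k = 0.000067 m/kN, R_2 = δ_0 / (δ_{22} + 1/k) = 0.02647 / (0.002065 + 0.000067) = 12.42 kN.

R_2 = 12.42 kN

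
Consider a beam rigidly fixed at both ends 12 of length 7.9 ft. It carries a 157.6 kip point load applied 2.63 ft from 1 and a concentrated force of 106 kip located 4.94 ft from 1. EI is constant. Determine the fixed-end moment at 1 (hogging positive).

M_1 = 258 kip·ft

Take the two fixed-end moments M_1, M_2 as redundants; the released structure is the simple span 12.
On the primary (simply-supported) span, the end slopes from the loading are:
  at 1: point load 157.6 at a = 2.63: Pab(L + b)/(6LEI) = 606.9/EI
  at 2: point load 157.6 at a = 2.63: Pab(L + a)/(6LEI) = 485.3/EI
  at 1: point load 106 at a = 4.94: Pab(L + b)/(6LEI) = 355.1/EI
  at 2: point load 106 at a = 4.94: Pab(L + a)/(6LEI) = 419.9/EI
  θ_10 = 962/EI,  θ_20 = 905.1/EI
Flexibility coefficients: a unit moment at one end gives L/(3EI) there and L/(6EI) at the far end, so f₁₁ = f₂₂ = 2.633/EI and f₁₂ = f₂₁ = 1.317/EI.
Compatibility — zero rotation at each built-in end:
  2.633 M_1 + 1.317 M_2 = 962
  1.317 M_1 + 2.633 M_2 = 905.1
Solving the pair gives M_1 = 258 kip·ft and M_2 = 214.7 kip·ft (hogging).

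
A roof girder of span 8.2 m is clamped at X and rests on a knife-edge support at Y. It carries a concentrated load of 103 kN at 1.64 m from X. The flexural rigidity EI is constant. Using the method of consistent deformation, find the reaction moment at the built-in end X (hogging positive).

M_X = 121.6 kN·m

Remove the prop at Y; the released (primary) structure is a cantilever built in at X.
Downward deflection at the released point Y due to the loads:
  point load 103 at a = 1.64: Pa²(3L − a)/(6EI) = 1060/EI
Flexibility coefficient — unit upward force at Y: δ_{YY} = L³/(3EI) = 183.8/EI.
The prop prevents deflection at Y: R_Y = δ_0/δ_{YY} = 1060/183.8 = 5.768 kN.
Moment equilibrium about X: M_X = Σ(load moments about X) − R_Y·L = 168.9 − 5.768×8.2 = 121.6 kN·m.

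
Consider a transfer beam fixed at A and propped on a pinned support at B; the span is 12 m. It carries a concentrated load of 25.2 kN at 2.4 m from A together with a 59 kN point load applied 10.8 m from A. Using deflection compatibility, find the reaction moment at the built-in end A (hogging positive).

M_A = 78.59 kN·m

Take the reaction at B as the redundant and release it; the primary structure is a cantilever fixed at A.
Downward deflection at the released point B due to the loads:
  point load 25.2 at a = 2.4: Pa²(3L − a)/(6EI) = 812.9/EI
  point load 59 at a = 10.8: Pa²(3L − a)/(6EI) = 28903/EI
  δ_0 = 29716/EI
Tip deflection under a unit load at B: L³/(3EI) = 576/EI.
The prop prevents deflection at B: R_B = δ_0/δ_{BB} = 29716/576 = 51.59 kN.
Moment equilibrium about A: M_A = Σ(load moments about A) − R_B·L = 697.7 − 51.59×12 = 78.59 kN·m.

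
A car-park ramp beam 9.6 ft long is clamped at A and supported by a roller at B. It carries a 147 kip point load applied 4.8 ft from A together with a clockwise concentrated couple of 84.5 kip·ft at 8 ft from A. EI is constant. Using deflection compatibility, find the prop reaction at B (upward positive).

R_B = 58.77 kip

Release the roller at B. Primary structure: cantilever fixed at A.
Downward deflection at the released point B due to the loads:
  point load 147 at a = 4.8: Pa²(3L − a)/(6EI) = 13548/EI
  clockwise couple 84.5 at a = 8: M₀a(2L − a)/(2EI) = 3786/EI
  δ_0 = 17333/EI
Tip deflection under a unit load at B: L³/(3EI) = 294.9/EI.
The prop prevents deflection at B: R_B = δ_0/δ_{BB} = 17333/294.9 = 58.77 kip.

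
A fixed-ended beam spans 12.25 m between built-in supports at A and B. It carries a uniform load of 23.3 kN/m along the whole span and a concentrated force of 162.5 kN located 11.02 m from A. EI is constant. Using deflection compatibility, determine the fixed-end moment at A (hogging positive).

M_A = 309.4 kN·m

Release both end moments; the primary structure is a simply-supported span AB with redundants M_A and M_B.
Simple-span end rotations at A and B under the given loads:
  at A: UDL 23.3: wL³/(24EI) = 1785/EI
  at B: UDL 23.3: wL³/(24EI) = 1785/EI
  at A: point load 162.5 at a = 11.02: Pab(L + b)/(6LEI) = 404/EI
  at B: point load 162.5 at a = 11.02: Pab(L + a)/(6LEI) = 697.3/EI
  θ_A0 = 2189/EI,  θ_B0 = 2482/EI
Flexibility coefficients: a unit moment at one end gives L/(3EI) there and L/(6EI) at the far end, so f₁₁ = f₂₂ = 4.083/EI and f₁₂ = f₂₁ = 2.042/EI.
Compatibility — zero rotation at each built-in end:
  4.083 M_A + 2.042 M_B = 2189
  2.042 M_A + 4.083 M_B = 2482
Solving the pair gives M_A = 309.4 kN·m and M_B = 453.1 kN·m (hogging).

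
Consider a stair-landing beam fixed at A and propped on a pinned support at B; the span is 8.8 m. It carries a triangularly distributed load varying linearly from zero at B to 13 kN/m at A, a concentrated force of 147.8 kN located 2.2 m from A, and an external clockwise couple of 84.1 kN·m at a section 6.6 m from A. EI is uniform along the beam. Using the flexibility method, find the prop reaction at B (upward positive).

R_B = 37.58 kN

Choose R_B as the redundant. The primary structure is the cantilever fixed at A.
Deflection at B on the released cantilever, summing each load's contribution:
  triangular load, peak 13 at the fixed end: w₀L⁴/(30EI) = 2599/EI
  point load 147.8 at a = 2.2: Pa²(3L − a)/(6EI) = 2885/EI
  clockwise couple 84.1 at a = 6.6: M₀a(2L − a)/(2EI) = 3053/EI
  δ_0 = 8537/EI
Flexibility coefficient — unit upward force at B: δ_{BB} = L³/(3EI) = 227.2/EI.
The prop prevents deflection at B: R_B = δ_0/δ_{BB} = 8537/227.2 = 37.58 kN.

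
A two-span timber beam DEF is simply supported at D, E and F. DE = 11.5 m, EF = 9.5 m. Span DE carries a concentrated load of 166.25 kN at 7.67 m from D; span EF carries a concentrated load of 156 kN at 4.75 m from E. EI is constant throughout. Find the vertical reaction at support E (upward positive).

Release continuity at E by inserting a hinge; the redundant is the internal moment M_E. The primary structure is two simply-supported spans DE and EF.
End slopes at the hinge E, treating each span as simply supported:
  span DE: point load 166.25 at a = 7.67: Pab(L + a)/(6LEI) = 1357/EI
  span EF: point load 156 at a = 4.75: Pab(L + b)/(6LEI) = 879.9/EI
  relative rotation θ_0 = (1357 + 879.9)/EI = 2237/EI
A unit hogging moment at E produces rotation L₁/(3EI) + L₂/(3EI) = 7/EI.
Slope continuity at E: θ_0 = M_E·7/EI, so M_E = 2237/7 = 319.5 kN·m (hogging).
Span DE, ΣM about D with M_E applied at E: R_E^{DE}·11.5 = 1275 + 319.5, so R_E^{DE} = 138.7 kN and R_D = 166.2 − 138.7 = 27.58 kN.
Span EF, ΣM about F: R_E^{EF}·9.5 = 741 + 319.5, so R_E^{EF} = 111.6 kN and R_F = 156 − 111.6 = 44.36 kN.
R_E = 138.7 + 111.6 = 250.3 kN.

R_E = 250.3 kN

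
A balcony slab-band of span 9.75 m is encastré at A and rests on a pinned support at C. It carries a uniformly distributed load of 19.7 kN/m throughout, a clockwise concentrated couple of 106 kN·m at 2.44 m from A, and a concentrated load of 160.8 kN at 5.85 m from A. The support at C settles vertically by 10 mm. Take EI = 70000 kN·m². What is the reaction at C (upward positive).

R_C = 146.4 kN

Remove the prop at C; the released (primary) structure is a cantilever built in at A.
Free-end deflection of the primary structure under the applied loading (downward +):
  UDL 19.7: wL⁴/(8EI) = 22253/EI
  clockwise couple 106 at a = 2.44: M₀a(2L − a)/(2EI) = 2206/EI
  point load 160.8 at a = 5.85: Pa²(3L − a)/(6EI) = 21462/EI
  δ_0 = 45921/EI
Tip deflection under a unit load at C: L³/(3EI) = 309/EI.
With EI = 70000 kN·m²: δ_0 = 0.65602 m and δ_{CC} = 0.004414 m/kN.
Compatibility — the beam at C must follow the support down by 0.01 m: δ_0 − R_C·δ_{CC} = 0.01, so R_C = (0.65602 − 0.01)/0.004414 = 146.4 kN.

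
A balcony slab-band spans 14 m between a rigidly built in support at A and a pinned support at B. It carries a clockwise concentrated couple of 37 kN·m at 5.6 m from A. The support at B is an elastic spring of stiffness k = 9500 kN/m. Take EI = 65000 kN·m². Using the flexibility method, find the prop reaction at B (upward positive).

R_B = 2.518 kN

Take the reaction at B as the redundant and release it; the primary structure is a cantilever fixed at A.
Downward deflection at the released point B due to the loads:
  clockwise couple 37 at a = 5.6: M₀a(2L − a)/(2EI) = 2321/EI
Tip deflection under a unit load at B: L³/(3EI) = 914.7/EI.
With EI = 65000 kN·m²: δ_0 = 0.035702 m and δ_{BB} = 0.014072 m/kN.
Compatibility — the spring shortens by R_B/k under the reaction it provides: δ_0 − R_B·δ_{BB} = R_B/k. With 1/k = 0.000105 m/kN, R_B = δ_0 / (δ_{BB} + 1/k) = 0.035702 / (0.014072 + 0.000105) = 2.518 kN.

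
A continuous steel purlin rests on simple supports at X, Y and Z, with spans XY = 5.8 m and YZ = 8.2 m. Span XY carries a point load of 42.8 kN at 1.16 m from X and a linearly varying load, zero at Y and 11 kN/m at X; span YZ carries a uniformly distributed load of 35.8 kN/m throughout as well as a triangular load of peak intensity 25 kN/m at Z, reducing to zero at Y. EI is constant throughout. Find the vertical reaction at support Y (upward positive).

R_Y = 274.5 kN

Take M_Y as the redundant. Released structure: two simple spans XY and YZ with a hinge at Y.
End slopes at the hinge Y, treating each span as simply supported:
  span XY: point load 42.8 at a = 1.16: Pab(L + a)/(6LEI) = 46.07/EI
  span XY: triangular load, peak 11: 7w₀L³/(360EI) = 41.73/EI
  span YZ: UDL 35.8: wL³/(24EI) = 822.5/EI
  span YZ: triangular load, peak 25: 7w₀L³/(360EI) = 268/EI
  relative rotation θ_0 = (87.81 + 1090)/EI = 1178/EI
A unit hogging moment at Y produces rotation L₁/(3EI) + L₂/(3EI) = 4.667/EI.
Compatibility: M_Y·(L₁+L₂)/(3EI) = θ_0, giving M_Y = 252.5 kN·m (hogging).
Span XY, ΣM about X with M_Y applied at Y: R_Y^{XY}·5.8 = 111.3 + 252.5, so R_Y^{XY} = 62.73 kN and R_X = 74.7 − 62.73 = 11.97 kN.
Span YZ, ΣM about Z: R_Y^{YZ}·8.2 = 1484 + 252.5, so R_Y^{YZ} = 211.7 kN and R_Z = 396.1 − 211.7 = 184.3 kN.
R_Y = 62.73 + 211.7 = 274.5 kN.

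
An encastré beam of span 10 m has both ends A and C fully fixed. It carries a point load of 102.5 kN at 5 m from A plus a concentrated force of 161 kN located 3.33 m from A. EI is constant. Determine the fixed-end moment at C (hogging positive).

Release both end moments; the primary structure is a simply-supported span AC with redundants M_A and M_C.
On the primary (simply-supported) span, the end slopes from the loading are:
  at A: point load 102.5 at a = 5: Pab(L + b)/(6LEI) = 640.6/EI
  at C: point load 102.5 at a = 5: Pab(L + a)/(6LEI) = 640.6/EI
  at A: point load 161 at a = 3.33: Pab(L + b)/(6LEI) = 993.5/EI
  at C: point load 161 at a = 3.33: Pab(L + a)/(6LEI) = 794.5/EI
  θ_A0 = 1634/EI,  θ_C0 = 1435/EI
Flexibility coefficients: a unit moment at one end gives L/(3EI) there and L/(6EI) at the far end, so f₁₁ = f₂₂ = 3.333/EI and f₁₂ = f₂₁ = 1.667/EI.
Compatibility — zero rotation at each built-in end:
  3.333 M_A + 1.667 M_C = 1634
  1.667 M_A + 3.333 M_C = 1435
Solving the pair gives M_A = 366.6 kN·m and M_C = 247.2 kN·m (hogging).

M_C = 247.2 kN·m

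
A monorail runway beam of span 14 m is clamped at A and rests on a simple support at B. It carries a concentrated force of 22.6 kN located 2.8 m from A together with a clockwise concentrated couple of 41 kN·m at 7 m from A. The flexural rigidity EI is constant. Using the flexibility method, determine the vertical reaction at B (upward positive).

Choose R_B as the redundant. The primary structure is the cantilever fixed at A.
Deflection at B on the released cantilever, summing each load's contribution:
  point load 22.6 at a = 2.8: Pa²(3L − a)/(6EI) = 1158/EI
  clockwise couple 41 at a = 7: M₀a(2L − a)/(2EI) = 3014/EI
  δ_0 = 4171/EI
Flexibility coefficient — unit upward force at B: δ_{BB} = L³/(3EI) = 914.7/EI.
The prop prevents deflection at B: R_B = δ_0/δ_{BB} = 4171/914.7 = 4.56 kN.

R_B = 4.56 kN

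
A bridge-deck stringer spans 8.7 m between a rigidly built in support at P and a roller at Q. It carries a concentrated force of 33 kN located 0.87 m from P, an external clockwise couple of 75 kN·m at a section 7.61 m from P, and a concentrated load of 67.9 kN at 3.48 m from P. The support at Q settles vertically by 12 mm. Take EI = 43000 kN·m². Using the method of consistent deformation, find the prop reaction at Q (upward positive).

Remove the prop at Q; the released (primary) structure is a cantilever built in at P.
Deflection at Q on the released cantilever, summing each load's contribution:
  point load 33 at a = 0.87: Pa²(3L − a)/(6EI) = 105/EI
  clockwise couple 75 at a = 7.61: M₀a(2L − a)/(2EI) = 2794/EI
  point load 67.9 at a = 3.48: Pa²(3L − a)/(6EI) = 3100/EI
  δ_0 = 5999/EI
Tip deflection under a unit load at Q: L³/(3EI) = 219.5/EI.
With EI = 43000 kN·m²: δ_0 = 0.13951 m and δ_{QQ} = 0.005105 m/kN.
Compatibility — the beam at Q must follow the support down by 0.012 m: δ_0 − R_Q·δ_{QQ} = 0.012, so R_Q = (0.13951 − 0.012)/0.005105 = 24.98 kN.

R_Q = 24.98 kN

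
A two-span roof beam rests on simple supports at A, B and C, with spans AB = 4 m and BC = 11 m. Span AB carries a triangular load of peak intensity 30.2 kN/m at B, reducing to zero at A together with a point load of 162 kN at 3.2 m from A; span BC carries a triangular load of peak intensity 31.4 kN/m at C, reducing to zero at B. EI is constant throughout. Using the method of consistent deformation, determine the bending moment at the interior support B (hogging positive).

M_B = 196 kN·m

Release continuity at B by inserting a hinge; the redundant is the internal moment M_B. The primary structure is two simply-supported spans AB and BC.
End slopes at the hinge B, treating each span as simply supported:
  span AB: triangular load, peak 30.2: w₀L³/(45EI) = 42.95/EI
  span AB: point load 162 at a = 3.2: Pab(L + a)/(6LEI) = 124.4/EI
  span BC: triangular load, peak 31.4: 7w₀L³/(360EI) = 812.6/EI
  relative rotation θ_0 = (167.4 + 812.6)/EI = 980/EI
A unit hogging moment at B produces rotation L₁/(3EI) + L₂/(3EI) = 5/EI.
Compatibility: M_B·(L₁+L₂)/(3EI) = θ_0, giving M_B = 196 kN·m (hogging).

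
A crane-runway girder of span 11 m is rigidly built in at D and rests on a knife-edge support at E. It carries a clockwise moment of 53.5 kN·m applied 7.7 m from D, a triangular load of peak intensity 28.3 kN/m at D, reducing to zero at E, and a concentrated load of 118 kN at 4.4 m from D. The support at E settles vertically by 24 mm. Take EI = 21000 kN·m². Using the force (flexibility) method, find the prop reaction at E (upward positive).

Take the reaction at E as the redundant and release it; the primary structure is a cantilever fixed at D.
Free-end deflection of the primary structure under the applied loading (downward +):
  clockwise couple 53.5 at a = 7.7: M₀a(2L − a)/(2EI) = 2945/EI
  triangular load, peak 28.3 at the fixed end: w₀L⁴/(30EI) = 13811/EI
  point load 118 at a = 4.4: Pa²(3L − a)/(6EI) = 10889/EI
  δ_0 = 27646/EI
Flexibility coefficient — unit upward force at E: δ_{EE} = L³/(3EI) = 443.7/EI.
With EI = 21000 kN·m²: δ_0 = 1.3165 m and δ_{EE} = 0.021127 m/kN.
Compatibility — the beam at E must follow the support down by 0.024 m: δ_0 − R_E·δ_{EE} = 0.024, so R_E = (1.3165 − 0.024)/0.021127 = 61.18 kN.

R_E = 61.18 kN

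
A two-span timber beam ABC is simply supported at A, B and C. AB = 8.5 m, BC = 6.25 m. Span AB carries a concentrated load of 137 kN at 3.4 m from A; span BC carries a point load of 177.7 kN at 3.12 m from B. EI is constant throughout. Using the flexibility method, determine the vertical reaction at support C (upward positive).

Release continuity at B by inserting a hinge; the redundant is the internal moment M_B. The primary structure is two simply-supported spans AB and BC.
End slopes at the hinge B, treating each span as simply supported:
  span AB: point load 137 at a = 3.4: Pab(L + a)/(6LEI) = 554.3/EI
  span BC: point load 177.7 at a = 3.12: Pab(L + b)/(6LEI) = 434.1/EI
  relative rotation θ_0 = (554.3 + 434.1)/EI = 988.4/EI
A unit hogging moment at B produces rotation L₁/(3EI) + L₂/(3EI) = 4.917/EI.
Compatibility: M_B·(L₁+L₂)/(3EI) = θ_0, giving M_B = 201 kN·m (hogging).
Span BC, ΣM about C: R_B^{BC}·6.25 = 556.2 + 201, so R_B^{BC} = 121.2 kN and R_C = 177.7 − 121.2 = 56.54 kN.

R_C = 56.54 kN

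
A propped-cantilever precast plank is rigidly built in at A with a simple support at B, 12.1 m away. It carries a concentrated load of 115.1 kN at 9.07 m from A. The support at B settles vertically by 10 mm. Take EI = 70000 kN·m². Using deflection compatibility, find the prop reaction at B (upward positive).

Remove the prop at B; the released (primary) structure is a cantilever built in at A.
Primary-structure tip deflection at B by superposition:
  point load 115.1 at a = 9.07: Pa²(3L − a)/(6EI) = 42972/EI
Flexibility coefficient — unit upward force at B: δ_{BB} = L³/(3EI) = 590.5/EI.
With EI = 70000 kN·m²: δ_0 = 0.61389 m and δ_{BB} = 0.008436 m/kN.
Compatibility — the beam at B must follow the support down by 0.01 m: δ_0 − R_B·δ_{BB} = 0.01, so R_B = (0.61389 − 0.01)/0.008436 = 71.58 kN.

R_B = 71.58 kN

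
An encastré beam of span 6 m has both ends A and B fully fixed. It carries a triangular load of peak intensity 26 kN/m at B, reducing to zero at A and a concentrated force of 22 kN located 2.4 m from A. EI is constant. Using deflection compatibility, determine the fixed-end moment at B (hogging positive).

M_B = 59.47 kN·m

Release both end moments; the primary structure is a simply-supported span AB with redundants M_A and M_B.
End rotations of the released simple span under the applied load (×1/EI):
  at A: triangular load, peak 26: 7w₀L³/(360EI) = 109.2/EI
  at B: triangular load, peak 26: w₀L³/(45EI) = 124.8/EI
  at A: point load 22 at a = 2.4: Pab(L + b)/(6LEI) = 50.69/EI
  at B: point load 22 at a = 2.4: Pab(L + a)/(6LEI) = 44.35/EI
  θ_A0 = 159.9/EI,  θ_B0 = 169.2/EI
Flexibility coefficients: a unit moment at one end gives L/(3EI) there and L/(6EI) at the far end, so f₁₁ = f₂₂ = 2/EI and f₁₂ = f₂₁ = 1/EI.
Compatibility — zero rotation at each built-in end:
  2 M_A + 1 M_B = 159.9
  1 M_A + 2 M_B = 169.2
Solving the pair gives M_A = 50.21 kN·m and M_B = 59.47 kN·m (hogging).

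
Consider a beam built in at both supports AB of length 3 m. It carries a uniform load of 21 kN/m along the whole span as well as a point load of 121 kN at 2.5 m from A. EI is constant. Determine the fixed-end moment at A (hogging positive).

Release both end moments; the primary structure is a simply-supported span AB with redundants M_A and M_B.
On the primary (simply-supported) span, the end slopes from the loading are:
  at A: UDL 21: wL³/(24EI) = 23.62/EI
  at B: UDL 21: wL³/(24EI) = 23.62/EI
  at A: point load 121 at a = 2.5: Pab(L + b)/(6LEI) = 29.41/EI
  at B: point load 121 at a = 2.5: Pab(L + a)/(6LEI) = 46.22/EI
  θ_A0 = 53.03/EI,  θ_B0 = 69.84/EI
Flexibility coefficients: a unit moment at one end gives L/(3EI) there and L/(6EI) at the far end, so f₁₁ = f₂₂ = 1/EI and f₁₂ = f₂₁ = 0.5/EI.
Compatibility — zero rotation at each built-in end:
  1 M_A + 0.5 M_B = 53.03
  0.5 M_A + 1 M_B = 69.84
Solving the pair gives M_A = 24.15 kN·m and M_B = 57.76 kN·m (hogging).

M_A = 24.15 kN·m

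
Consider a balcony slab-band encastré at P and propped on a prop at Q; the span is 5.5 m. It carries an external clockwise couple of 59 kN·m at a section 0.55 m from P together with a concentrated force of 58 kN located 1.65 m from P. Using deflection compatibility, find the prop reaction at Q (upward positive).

Choose R_Q as the redundant. The primary structure is the cantilever fixed at P.
Deflection at Q on the released cantilever, summing each load's contribution:
  clockwise couple 59 at a = 0.55: M₀a(2L − a)/(2EI) = 169.6/EI
  point load 58 at a = 1.65: Pa²(3L − a)/(6EI) = 390.8/EI
  δ_0 = 560.4/EI
Flexibility coefficient — unit upward force at Q: δ_{QQ} = L³/(3EI) = 55.46/EI.
Compatibility at Q: δ_0 − R_Q·δ_{QQ} = 0, so R_Q = 560.4/55.46 = 10.1 kN.

R_Q = 10.1 kN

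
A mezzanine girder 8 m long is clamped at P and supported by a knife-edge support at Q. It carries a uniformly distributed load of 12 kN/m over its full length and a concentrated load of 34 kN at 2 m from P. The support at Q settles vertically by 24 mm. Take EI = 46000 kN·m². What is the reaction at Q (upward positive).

R_Q = 32.45 kN

Take the reaction at Q as the redundant and release it; the primary structure is a cantilever fixed at P.
Primary-structure tip deflection at Q by superposition:
  UDL 12: wL⁴/(8EI) = 6144/EI
  point load 34 at a = 2: Pa²(3L − a)/(6EI) = 498.7/EI
  δ_0 = 6643/EI
Tip deflection under a unit load at Q: L³/(3EI) = 170.7/EI.
With EI = 46000 kN·m²: δ_0 = 0.14441 m and δ_{QQ} = 0.00371 m/kN.
Compatibility — the beam at Q must follow the support down by 0.024 m: δ_0 − R_Q·δ_{QQ} = 0.024, so R_Q = (0.14441 − 0.024)/0.00371 = 32.45 kN.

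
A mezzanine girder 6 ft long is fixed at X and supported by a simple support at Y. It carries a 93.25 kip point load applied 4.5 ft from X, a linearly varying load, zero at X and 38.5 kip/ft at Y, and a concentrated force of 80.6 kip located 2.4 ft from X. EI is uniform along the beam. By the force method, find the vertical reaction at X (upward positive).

Take the reaction at Y as the redundant and release it; the primary structure is a cantilever fixed at X.
Free-end deflection of the primary structure under the applied loading (downward +):
  point load 93.25 at a = 4.5: Pa²(3L − a)/(6EI) = 4249/EI
  triangular load, peak 38.5 at the free end: 11w₀L⁴/(120EI) = 4574/EI
  point load 80.6 at a = 2.4: Pa²(3L − a)/(6EI) = 1207/EI
  δ_0 = 10030/EI
Flexibility coefficient — unit upward force at Y: δ_{YY} = L³/(3EI) = 72/EI.
Compatibility at Y: δ_0 − R_Y·δ_{YY} = 0, so R_Y = 10030/72 = 139.3 kip.
Vertical equilibrium: R_X = ΣP − R_Y = 289.4 − 139.3 = 150.1 kip.

R_X = 150.1 kip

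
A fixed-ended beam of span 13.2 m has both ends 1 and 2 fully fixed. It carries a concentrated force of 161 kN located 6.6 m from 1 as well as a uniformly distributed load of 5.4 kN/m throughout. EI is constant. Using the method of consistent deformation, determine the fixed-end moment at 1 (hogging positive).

Release both end moments; the primary structure is a simply-supported span 12 with redundants M_1 and M_2.
Simple-span end rotations at 1 and 2 under the given loads:
  at 1: point load 161 at a = 6.6: Pab(L + b)/(6LEI) = 1753/EI
  at 2: point load 161 at a = 6.6: Pab(L + a)/(6LEI) = 1753/EI
  at 1: UDL 5.4: wL³/(24EI) = 517.5/EI
  at 2: UDL 5.4: wL³/(24EI) = 517.5/EI
  θ_10 = 2271/EI,  θ_20 = 2271/EI
Flexibility coefficients: a unit moment at one end gives L/(3EI) there and L/(6EI) at the far end, so f₁₁ = f₂₂ = 4.4/EI and f₁₂ = f₂₁ = 2.2/EI.
Compatibility — zero rotation at each built-in end:
  4.4 M_1 + 2.2 M_2 = 2271
  2.2 M_1 + 4.4 M_2 = 2271
Solving the pair gives M_1 = 344.1 kN·m and M_2 = 344.1 kN·m (hogging).

M_1 = 344.1 kN·m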